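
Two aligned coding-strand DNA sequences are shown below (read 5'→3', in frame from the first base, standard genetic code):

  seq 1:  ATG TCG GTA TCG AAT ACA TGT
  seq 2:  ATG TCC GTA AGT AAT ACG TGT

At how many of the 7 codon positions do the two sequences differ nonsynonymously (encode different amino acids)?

0

Codon 1: ATG Met / ATG Met — identical.
Codon 2: TCG Ser / TCC Ser — synonymous.
Codon 3: GTA Val / GTA Val — identical.
Codon 4: TCG Ser / AGT Ser — synonymous.
Codon 5: AAT Asn / AAT Asn — identical.
Codon 6: ACA Thr / ACG Thr — synonymous.
Codon 7: TGT Cys / TGT Cys — identical.
Nonsynonymous differences: 0.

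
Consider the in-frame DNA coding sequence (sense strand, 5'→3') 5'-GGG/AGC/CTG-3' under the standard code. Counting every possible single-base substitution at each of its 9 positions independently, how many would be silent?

8

Codon 1 (GGG, Gly): 3 synonymous substitutions.
Codon 2 (AGC, Ser): 1 synonymous substitution.
Codon 3 (CTG, Leu): 4 synonymous substitutions.
Total: 3 + 1 + 4 = 8.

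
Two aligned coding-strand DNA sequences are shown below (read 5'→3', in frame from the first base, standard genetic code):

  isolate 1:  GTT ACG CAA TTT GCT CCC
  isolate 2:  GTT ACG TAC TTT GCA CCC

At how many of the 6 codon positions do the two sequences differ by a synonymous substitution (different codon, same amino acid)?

Codon 1: GTT Val / GTT Val — identical.
Codon 2: ACG Thr / ACG Thr — identical.
Codon 3: CAA Gln / TAC Tyr — nonsynonymous.
Codon 4: TTT Phe / TTT Phe — identical.
Codon 5: GCT Ala / GCA Ala — synonymous.
Codon 6: CCC Pro / CCC Pro — identical.
Synonymous differences: 1.

1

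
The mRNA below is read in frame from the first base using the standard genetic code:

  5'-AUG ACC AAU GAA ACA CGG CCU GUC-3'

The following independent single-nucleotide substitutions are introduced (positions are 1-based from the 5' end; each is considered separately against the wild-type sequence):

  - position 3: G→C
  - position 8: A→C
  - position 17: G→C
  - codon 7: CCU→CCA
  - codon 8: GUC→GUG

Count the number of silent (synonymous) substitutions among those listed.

2

Codon 1: AUG (Met) → AUC (Ile) — missense.
Codon 3: AAU (Asn) → ACU (Thr) — missense.
Codon 6: CGG (Arg) → CCG (Pro) — missense.
Codon 7: CCU (Pro) → CCA (Pro) — synonymous.
Codon 8: GUC (Val) → GUG (Val) — synonymous.
Synonymous: 2 of 5.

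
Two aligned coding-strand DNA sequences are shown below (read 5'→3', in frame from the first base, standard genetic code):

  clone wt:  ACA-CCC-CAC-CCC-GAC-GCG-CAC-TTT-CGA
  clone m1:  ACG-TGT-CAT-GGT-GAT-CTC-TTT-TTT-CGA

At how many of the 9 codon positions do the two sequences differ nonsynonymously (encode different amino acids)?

Codon 1: ACA Thr / ACG Thr — synonymous.
Codon 2: CCC Pro / TGT Cys — nonsynonymous.
Codon 3: CAC His / CAT His — synonymous.
Codon 4: CCC Pro / GGT Gly — nonsynonymous.
Codon 5: GAC Asp / GAT Asp — synonymous.
Codon 6: GCG Ala / CTC Leu — nonsynonymous.
Codon 7: CAC His / TTT Phe — nonsynonymous.
Codon 8: TTT Phe / TTT Phe — identical.
Codon 9: CGA Arg / CGA Arg — identical.
Nonsynonymous differences: 4.

4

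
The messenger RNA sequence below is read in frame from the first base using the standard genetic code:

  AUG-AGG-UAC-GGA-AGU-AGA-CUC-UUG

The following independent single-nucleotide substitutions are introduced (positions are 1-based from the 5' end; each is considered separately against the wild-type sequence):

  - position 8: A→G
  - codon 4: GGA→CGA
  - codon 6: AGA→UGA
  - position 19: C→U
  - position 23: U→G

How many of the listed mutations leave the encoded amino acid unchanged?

Codon 3: UAC (Tyr) → UGC (Cys) — missense.
Codon 4: GGA (Gly) → CGA (Arg) — missense.
Codon 6: AGA (Arg) → UGA (Stop) — nonsense.
Codon 7: CUC (Leu) → UUC (Phe) — missense.
Codon 8: UUG (Leu) → UGG (Trp) — missense.
Synonymous: 0 of 5.

0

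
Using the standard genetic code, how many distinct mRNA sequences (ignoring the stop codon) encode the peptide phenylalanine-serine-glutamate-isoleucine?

Phe: 2 codons.
Ser: 6 codons.
Glu: 2 codons.
Ile: 3 codons.
2 × 6 × 2 × 3 = 72.

72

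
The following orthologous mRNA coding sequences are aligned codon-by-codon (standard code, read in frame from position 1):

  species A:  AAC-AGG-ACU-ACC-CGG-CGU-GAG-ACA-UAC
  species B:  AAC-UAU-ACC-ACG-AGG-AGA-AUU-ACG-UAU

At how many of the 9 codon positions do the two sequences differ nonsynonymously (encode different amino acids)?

2

Codon 1: AAC Asn / AAC Asn — identical.
Codon 2: AGG Arg / UAU Tyr — nonsynonymous.
Codon 3: ACU Thr / ACC Thr — synonymous.
Codon 4: ACC Thr / ACG Thr — synonymous.
Codon 5: CGG Arg / AGG Arg — synonymous.
Codon 6: CGU Arg / AGA Arg — synonymous.
Codon 7: GAG Glu / AUU Ile — nonsynonymous.
Codon 8: ACA Thr / ACG Thr — synonymous.
Codon 9: UAC Tyr / UAU Tyr — synonymous.
Nonsynonymous differences: 2.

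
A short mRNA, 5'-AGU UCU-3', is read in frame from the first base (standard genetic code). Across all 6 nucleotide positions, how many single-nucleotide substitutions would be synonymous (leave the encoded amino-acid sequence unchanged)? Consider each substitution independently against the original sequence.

Codon 1 (AGU, Ser): 1 synonymous substitution.
Codon 2 (UCU, Ser): 3 synonymous substitutions.
Total: 1 + 3 = 4.

4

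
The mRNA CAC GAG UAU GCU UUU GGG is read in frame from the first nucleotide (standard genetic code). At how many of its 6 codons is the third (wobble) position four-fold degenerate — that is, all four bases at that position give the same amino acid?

2

Codon 1 CAC (His): third position 2-fold.
Codon 2 GAG (Glu): third position 2-fold.
Codon 3 UAU (Tyr): third position 2-fold.
Codon 4 GCU (Ala): third position 4-fold.
Codon 5 UUU (Phe): third position 2-fold.
Codon 6 GGG (Gly): third position 4-fold.
Four-fold degenerate third positions: 2.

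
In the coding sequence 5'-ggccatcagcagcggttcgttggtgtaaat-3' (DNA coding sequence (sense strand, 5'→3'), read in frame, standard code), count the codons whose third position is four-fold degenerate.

5

Codon 1 GGC (Gly): third position 4-fold.
Codon 2 CAT (His): third position 2-fold.
Codon 3 CAG (Gln): third position 2-fold.
Codon 4 CAG (Gln): third position 2-fold.
Codon 5 CGG (Arg): third position 4-fold.
Codon 6 TTC (Phe): third position 2-fold.
Codon 7 GTT (Val): third position 4-fold.
Codon 8 GGT (Gly): third position 4-fold.
Codon 9 GTA (Val): third position 4-fold.
Codon 10 AAT (Asn): third position 2-fold.
Four-fold degenerate third positions: 5.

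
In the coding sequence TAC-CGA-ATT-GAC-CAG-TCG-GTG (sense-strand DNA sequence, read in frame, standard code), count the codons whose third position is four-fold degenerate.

Codon 1 TAC (Tyr): third position 2-fold.
Codon 2 CGA (Arg): third position 4-fold.
Codon 3 ATT (Ile): third position 3-fold.
Codon 4 GAC (Asp): third position 2-fold.
Codon 5 CAG (Gln): third position 2-fold.
Codon 6 TCG (Ser): third position 4-fold.
Codon 7 GTG (Val): third position 4-fold.
Four-fold degenerate third positions: 3.

3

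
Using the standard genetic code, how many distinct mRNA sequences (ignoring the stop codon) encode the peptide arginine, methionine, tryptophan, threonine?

Arg: 6 codons.
Met: 1 codon.
Trp: 1 codon.
Thr: 4 codons.
6 × 1 × 1 × 4 = 24.

24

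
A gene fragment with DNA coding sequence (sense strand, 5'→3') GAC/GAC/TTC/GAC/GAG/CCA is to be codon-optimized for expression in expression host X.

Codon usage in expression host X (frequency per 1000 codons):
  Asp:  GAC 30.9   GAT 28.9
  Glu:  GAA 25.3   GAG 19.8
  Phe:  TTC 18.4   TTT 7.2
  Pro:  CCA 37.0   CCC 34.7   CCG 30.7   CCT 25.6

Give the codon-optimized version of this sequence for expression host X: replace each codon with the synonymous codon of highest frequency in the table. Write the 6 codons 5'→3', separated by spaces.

Codon 1 (Asp): best is GAC at 30.9.
Codon 2 (Asp): best is GAC at 30.9.
Codon 3 (Phe): best is TTC at 18.4.
Codon 4 (Asp): best is GAC at 30.9.
Codon 5 (Glu): best is GAA at 25.3.
Codon 6 (Pro): best is CCA at 37.0.

GAC GAC TTC GAC GAA CCA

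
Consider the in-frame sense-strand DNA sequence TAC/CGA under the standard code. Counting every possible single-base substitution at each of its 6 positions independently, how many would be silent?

5

Codon 1 (TAC, Tyr): 1 synonymous substitution.
Codon 2 (CGA, Arg): 4 synonymous substitutions.
Total: 1 + 4 = 5.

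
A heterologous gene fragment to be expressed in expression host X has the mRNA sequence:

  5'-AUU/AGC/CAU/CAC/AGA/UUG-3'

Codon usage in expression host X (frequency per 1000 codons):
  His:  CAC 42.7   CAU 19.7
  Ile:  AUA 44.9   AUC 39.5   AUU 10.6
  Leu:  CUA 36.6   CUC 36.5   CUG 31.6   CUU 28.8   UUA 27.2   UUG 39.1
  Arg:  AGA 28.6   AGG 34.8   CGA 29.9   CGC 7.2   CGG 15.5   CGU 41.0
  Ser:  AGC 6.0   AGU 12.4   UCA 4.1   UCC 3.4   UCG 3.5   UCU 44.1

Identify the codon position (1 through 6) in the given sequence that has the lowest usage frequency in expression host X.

2

Codon 1 AUU (Ile): 10.6 per 1000.
Codon 2 AGC (Ser): 6.0 per 1000.
Codon 3 CAU (His): 19.7 per 1000.
Codon 4 CAC (His): 42.7 per 1000.
Codon 5 AGA (Arg): 28.6 per 1000.
Codon 6 UUG (Leu): 39.1 per 1000.
Lowest frequency is 6.0 at codon 2.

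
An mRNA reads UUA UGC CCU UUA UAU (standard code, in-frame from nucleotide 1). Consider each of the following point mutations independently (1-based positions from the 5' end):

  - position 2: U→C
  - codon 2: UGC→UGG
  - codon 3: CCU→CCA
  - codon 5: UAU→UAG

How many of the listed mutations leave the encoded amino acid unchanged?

1

Codon 1: UUA (Leu) → UCA (Ser) — missense.
Codon 2: UGC (Cys) → UGG (Trp) — missense.
Codon 3: CCU (Pro) → CCA (Pro) — synonymous.
Codon 5: UAU (Tyr) → UAG (Stop) — nonsense.
Synonymous: 1 of 4.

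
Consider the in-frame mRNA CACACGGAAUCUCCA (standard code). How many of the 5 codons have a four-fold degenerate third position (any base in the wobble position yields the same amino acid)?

3

Codon 1 CAC (His): third position 2-fold.
Codon 2 ACG (Thr): third position 4-fold.
Codon 3 GAA (Glu): third position 2-fold.
Codon 4 UCU (Ser): third position 4-fold.
Codon 5 CCA (Pro): third position 4-fold.
Four-fold degenerate third positions: 3.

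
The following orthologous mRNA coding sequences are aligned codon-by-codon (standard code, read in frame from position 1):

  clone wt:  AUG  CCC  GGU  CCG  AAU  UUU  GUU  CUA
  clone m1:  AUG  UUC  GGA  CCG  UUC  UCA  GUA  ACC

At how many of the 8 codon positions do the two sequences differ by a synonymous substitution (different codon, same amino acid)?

2

Codon 1: AUG Met / AUG Met — identical.
Codon 2: CCC Pro / UUC Phe — nonsynonymous.
Codon 3: GGU Gly / GGA Gly — synonymous.
Codon 4: CCG Pro / CCG Pro — identical.
Codon 5: AAU Asn / UUC Phe — nonsynonymous.
Codon 6: UUU Phe / UCA Ser — nonsynonymous.
Codon 7: GUU Val / GUA Val — synonymous.
Codon 8: CUA Leu / ACC Thr — nonsynonymous.
Synonymous differences: 2.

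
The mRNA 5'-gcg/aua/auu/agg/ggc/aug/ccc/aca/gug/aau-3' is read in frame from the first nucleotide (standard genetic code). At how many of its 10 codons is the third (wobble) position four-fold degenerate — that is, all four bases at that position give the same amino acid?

Codon 1 GCG (Ala): third position 4-fold.
Codon 2 AUA (Ile): third position 3-fold.
Codon 3 AUU (Ile): third position 3-fold.
Codon 4 AGG (Arg): third position 2-fold.
Codon 5 GGC (Gly): third position 4-fold.
Codon 6 AUG (Met): third position 1-fold.
Codon 7 CCC (Pro): third position 4-fold.
Codon 8 ACA (Thr): third position 4-fold.
Codon 9 GUG (Val): third position 4-fold.
Codon 10 AAU (Asn): third position 2-fold.
Four-fold degenerate third positions: 5.

5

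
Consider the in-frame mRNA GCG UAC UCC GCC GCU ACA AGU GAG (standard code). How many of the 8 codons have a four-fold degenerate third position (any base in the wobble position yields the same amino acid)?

5

Codon 1 GCG (Ala): third position 4-fold.
Codon 2 UAC (Tyr): third position 2-fold.
Codon 3 UCC (Ser): third position 4-fold.
Codon 4 GCC (Ala): third position 4-fold.
Codon 5 GCU (Ala): third position 4-fold.
Codon 6 ACA (Thr): third position 4-fold.
Codon 7 AGU (Ser): third position 2-fold.
Codon 8 GAG (Glu): third position 2-fold.
Four-fold degenerate third positions: 5.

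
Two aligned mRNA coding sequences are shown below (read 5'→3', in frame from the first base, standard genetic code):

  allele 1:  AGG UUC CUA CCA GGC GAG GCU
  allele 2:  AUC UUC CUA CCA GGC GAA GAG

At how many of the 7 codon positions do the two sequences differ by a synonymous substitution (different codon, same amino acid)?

1

Codon 1: AGG Arg / AUC Ile — nonsynonymous.
Codon 2: UUC Phe / UUC Phe — identical.
Codon 3: CUA Leu / CUA Leu — identical.
Codon 4: CCA Pro / CCA Pro — identical.
Codon 5: GGC Gly / GGC Gly — identical.
Codon 6: GAG Glu / GAA Glu — synonymous.
Codon 7: GCU Ala / GAG Glu — nonsynonymous.
Synonymous differences: 1.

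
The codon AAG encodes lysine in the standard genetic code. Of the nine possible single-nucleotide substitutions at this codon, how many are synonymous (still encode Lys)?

Position 1: none → 0 synonymous.
Position 2: none → 0 synonymous.
Position 3: AAA → 1 synonymous.
Total: 0 + 0 + 1 = 1.

1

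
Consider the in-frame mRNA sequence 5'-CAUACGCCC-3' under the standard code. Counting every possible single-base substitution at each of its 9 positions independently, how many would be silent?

7

Codon 1 (CAU, His): 1 synonymous substitution.
Codon 2 (ACG, Thr): 3 synonymous substitutions.
Codon 3 (CCC, Pro): 3 synonymous substitutions.
Total: 1 + 3 + 3 = 7.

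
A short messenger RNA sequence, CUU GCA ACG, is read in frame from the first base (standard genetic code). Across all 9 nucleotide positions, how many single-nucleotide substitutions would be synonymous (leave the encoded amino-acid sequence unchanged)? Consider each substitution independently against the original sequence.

Codon 1 (CUU, Leu): 3 synonymous substitutions.
Codon 2 (GCA, Ala): 3 synonymous substitutions.
Codon 3 (ACG, Thr): 3 synonymous substitutions.
Total: 3 + 3 + 3 = 9.

9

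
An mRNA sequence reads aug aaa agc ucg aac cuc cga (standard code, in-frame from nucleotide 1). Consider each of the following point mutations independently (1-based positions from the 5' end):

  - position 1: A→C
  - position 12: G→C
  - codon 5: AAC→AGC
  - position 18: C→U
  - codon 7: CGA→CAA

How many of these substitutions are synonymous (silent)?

2

Codon 1: AUG (Met) → CUG (Leu) — missense.
Codon 4: UCG (Ser) → UCC (Ser) — synonymous.
Codon 5: AAC (Asn) → AGC (Ser) — missense.
Codon 6: CUC (Leu) → CUU (Leu) — synonymous.
Codon 7: CGA (Arg) → CAA (Gln) — missense.
Synonymous: 2 of 5.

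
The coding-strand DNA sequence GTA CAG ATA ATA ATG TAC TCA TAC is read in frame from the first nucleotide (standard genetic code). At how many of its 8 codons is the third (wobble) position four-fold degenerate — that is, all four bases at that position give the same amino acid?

Codon 1 GTA (Val): third position 4-fold.
Codon 2 CAG (Gln): third position 2-fold.
Codon 3 ATA (Ile): third position 3-fold.
Codon 4 ATA (Ile): third position 3-fold.
Codon 5 ATG (Met): third position 1-fold.
Codon 6 TAC (Tyr): third position 2-fold.
Codon 7 TCA (Ser): third position 4-fold.
Codon 8 TAC (Tyr): third position 2-fold.
Four-fold degenerate third positions: 2.

2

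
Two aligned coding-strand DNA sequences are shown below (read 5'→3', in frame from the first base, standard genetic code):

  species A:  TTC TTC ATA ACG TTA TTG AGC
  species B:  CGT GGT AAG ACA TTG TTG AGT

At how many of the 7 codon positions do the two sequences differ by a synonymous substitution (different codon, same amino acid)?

3

Codon 1: TTC Phe / CGT Arg — nonsynonymous.
Codon 2: TTC Phe / GGT Gly — nonsynonymous.
Codon 3: ATA Ile / AAG Lys — nonsynonymous.
Codon 4: ACG Thr / ACA Thr — synonymous.
Codon 5: TTA Leu / TTG Leu — synonymous.
Codon 6: TTG Leu / TTG Leu — identical.
Codon 7: AGC Ser / AGT Ser — synonymous.
Synonymous differences: 3.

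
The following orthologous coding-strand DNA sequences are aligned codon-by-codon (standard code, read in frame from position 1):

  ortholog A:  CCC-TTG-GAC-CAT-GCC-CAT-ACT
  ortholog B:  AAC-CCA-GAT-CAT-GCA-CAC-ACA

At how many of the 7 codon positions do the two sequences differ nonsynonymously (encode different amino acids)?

Codon 1: CCC Pro / AAC Asn — nonsynonymous.
Codon 2: TTG Leu / CCA Pro — nonsynonymous.
Codon 3: GAC Asp / GAT Asp — synonymous.
Codon 4: CAT His / CAT His — identical.
Codon 5: GCC Ala / GCA Ala — synonymous.
Codon 6: CAT His / CAC His — synonymous.
Codon 7: ACT Thr / ACA Thr — synonymous.
Nonsynonymous differences: 2.

2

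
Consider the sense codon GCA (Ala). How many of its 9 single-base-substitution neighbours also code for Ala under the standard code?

Position 1: none → 0 synonymous.
Position 2: none → 0 synonymous.
Position 3: GCU, GCC, GCG → 3 synonymous.
Total: 0 + 0 + 3 = 3.

3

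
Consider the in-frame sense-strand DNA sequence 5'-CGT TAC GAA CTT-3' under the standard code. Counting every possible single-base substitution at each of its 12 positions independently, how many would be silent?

Codon 1 (CGT, Arg): 3 synonymous substitutions.
Codon 2 (TAC, Tyr): 1 synonymous substitution.
Codon 3 (GAA, Glu): 1 synonymous substitution.
Codon 4 (CTT, Leu): 3 synonymous substitutions.
Total: 3 + 1 + 1 + 3 = 8.

8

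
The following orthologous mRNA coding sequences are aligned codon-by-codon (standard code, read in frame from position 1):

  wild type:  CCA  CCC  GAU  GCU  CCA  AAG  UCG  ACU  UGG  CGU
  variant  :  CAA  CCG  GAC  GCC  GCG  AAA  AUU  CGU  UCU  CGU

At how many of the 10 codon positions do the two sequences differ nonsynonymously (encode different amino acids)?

5

Codon 1: CCA Pro / CAA Gln — nonsynonymous.
Codon 2: CCC Pro / CCG Pro — synonymous.
Codon 3: GAU Asp / GAC Asp — synonymous.
Codon 4: GCU Ala / GCC Ala — synonymous.
Codon 5: CCA Pro / GCG Ala — nonsynonymous.
Codon 6: AAG Lys / AAA Lys — synonymous.
Codon 7: UCG Ser / AUU Ile — nonsynonymous.
Codon 8: ACU Thr / CGU Arg — nonsynonymous.
Codon 9: UGG Trp / UCU Ser — nonsynonymous.
Codon 10: CGU Arg / CGU Arg — identical.
Nonsynonymous differences: 5.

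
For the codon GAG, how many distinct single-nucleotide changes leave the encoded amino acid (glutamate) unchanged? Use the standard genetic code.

Position 1: none → 0 synonymous.
Position 2: none → 0 synonymous.
Position 3: GAA → 1 synonymous.
Total: 0 + 0 + 1 = 1.

1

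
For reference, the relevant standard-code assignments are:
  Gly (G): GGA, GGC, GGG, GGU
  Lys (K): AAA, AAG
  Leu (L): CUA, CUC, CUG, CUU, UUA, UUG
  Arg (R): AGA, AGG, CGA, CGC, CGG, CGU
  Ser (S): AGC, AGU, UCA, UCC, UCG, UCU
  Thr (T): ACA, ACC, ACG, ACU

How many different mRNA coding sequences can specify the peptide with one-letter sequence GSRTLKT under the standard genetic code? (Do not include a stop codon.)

27648

Gly: 4 codons.
Ser: 6 codons.
Arg: 6 codons.
Thr: 4 codons.
Leu: 6 codons.
Lys: 2 codons.
Thr: 4 codons.
4 × 6 × 6 × 4 × 6 × 2 × 4 = 27648.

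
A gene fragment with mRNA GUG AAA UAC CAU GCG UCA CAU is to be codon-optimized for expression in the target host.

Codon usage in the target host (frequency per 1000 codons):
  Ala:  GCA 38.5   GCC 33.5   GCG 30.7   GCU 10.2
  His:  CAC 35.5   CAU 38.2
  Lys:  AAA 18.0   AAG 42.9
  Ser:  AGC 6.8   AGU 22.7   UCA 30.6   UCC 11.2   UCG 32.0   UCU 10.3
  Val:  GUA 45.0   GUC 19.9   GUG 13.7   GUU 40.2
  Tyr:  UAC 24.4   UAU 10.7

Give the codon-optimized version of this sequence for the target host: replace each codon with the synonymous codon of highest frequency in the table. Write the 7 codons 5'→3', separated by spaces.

Codon 1 (Val): best is GUA at 45.0.
Codon 2 (Lys): best is AAG at 42.9.
Codon 3 (Tyr): best is UAC at 24.4.
Codon 4 (His): best is CAU at 38.2.
Codon 5 (Ala): best is GCA at 38.5.
Codon 6 (Ser): best is UCG at 32.0.
Codon 7 (His): best is CAU at 38.2.

GUA AAG UAC CAU GCA UCG CAU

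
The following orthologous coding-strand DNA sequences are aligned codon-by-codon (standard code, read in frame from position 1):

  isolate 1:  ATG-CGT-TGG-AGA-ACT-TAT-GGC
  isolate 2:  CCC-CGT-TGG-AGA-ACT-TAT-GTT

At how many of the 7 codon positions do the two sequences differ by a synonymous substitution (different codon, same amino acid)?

0

Codon 1: ATG Met / CCC Pro — nonsynonymous.
Codon 2: CGT Arg / CGT Arg — identical.
Codon 3: TGG Trp / TGG Trp — identical.
Codon 4: AGA Arg / AGA Arg — identical.
Codon 5: ACT Thr / ACT Thr — identical.
Codon 6: TAT Tyr / TAT Tyr — identical.
Codon 7: GGC Gly / GTT Val — nonsynonymous.
Synonymous differences: 0.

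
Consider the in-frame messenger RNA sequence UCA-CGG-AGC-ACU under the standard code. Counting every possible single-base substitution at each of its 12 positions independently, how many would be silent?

Codon 1 (UCA, Ser): 3 synonymous substitutions.
Codon 2 (CGG, Arg): 4 synonymous substitutions.
Codon 3 (AGC, Ser): 1 synonymous substitution.
Codon 4 (ACU, Thr): 3 synonymous substitutions.
Total: 3 + 4 + 1 + 3 = 11.

11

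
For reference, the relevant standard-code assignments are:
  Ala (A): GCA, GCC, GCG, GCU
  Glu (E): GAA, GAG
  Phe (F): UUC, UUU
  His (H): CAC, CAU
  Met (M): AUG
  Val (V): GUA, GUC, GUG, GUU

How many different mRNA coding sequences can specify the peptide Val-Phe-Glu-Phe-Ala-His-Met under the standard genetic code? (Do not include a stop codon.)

256

Val: 4 codons.
Phe: 2 codons.
Glu: 2 codons.
Phe: 2 codons.
Ala: 4 codons.
His: 2 codons.
Met: 1 codon.
4 × 2 × 2 × 2 × 4 × 2 × 1 = 256.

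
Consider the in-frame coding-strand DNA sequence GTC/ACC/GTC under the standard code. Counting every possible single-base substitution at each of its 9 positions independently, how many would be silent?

9

Codon 1 (GTC, Val): 3 synonymous substitutions.
Codon 2 (ACC, Thr): 3 synonymous substitutions.
Codon 3 (GTC, Val): 3 synonymous substitutions.
Total: 3 + 3 + 3 = 9.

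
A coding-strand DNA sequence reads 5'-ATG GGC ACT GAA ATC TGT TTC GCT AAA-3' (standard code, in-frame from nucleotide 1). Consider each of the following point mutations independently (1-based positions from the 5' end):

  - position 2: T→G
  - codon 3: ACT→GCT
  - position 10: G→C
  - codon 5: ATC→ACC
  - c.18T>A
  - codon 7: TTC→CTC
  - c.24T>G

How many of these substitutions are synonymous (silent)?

Codon 1: ATG (Met) → AGG (Arg) — missense.
Codon 3: ACT (Thr) → GCT (Ala) — missense.
Codon 4: GAA (Glu) → CAA (Gln) — missense.
Codon 5: ATC (Ile) → ACC (Thr) — missense.
Codon 6: TGT (Cys) → TGA (Stop) — nonsense.
Codon 7: TTC (Phe) → CTC (Leu) — missense.
Codon 8: GCT (Ala) → GCG (Ala) — synonymous.
Synonymous: 1 of 7.

1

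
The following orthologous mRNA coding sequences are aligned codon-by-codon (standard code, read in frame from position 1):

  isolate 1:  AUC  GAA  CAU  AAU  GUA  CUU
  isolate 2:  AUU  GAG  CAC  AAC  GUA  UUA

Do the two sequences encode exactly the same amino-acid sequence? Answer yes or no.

yes

Codon 1: AUC Ile / AUU Ile — synonymous.
Codon 2: GAA Glu / GAG Glu — synonymous.
Codon 3: CAU His / CAC His — synonymous.
Codon 4: AAU Asn / AAC Asn — synonymous.
Codon 5: GUA Val / GUA Val — identical.
Codon 6: CUU Leu / UUA Leu — synonymous.
Nonsynonymous differences: 0 → same protein.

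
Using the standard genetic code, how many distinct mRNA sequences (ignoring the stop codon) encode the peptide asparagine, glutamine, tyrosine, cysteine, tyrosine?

32

Asn: 2 codons.
Gln: 2 codons.
Tyr: 2 codons.
Cys: 2 codons.
Tyr: 2 codons.
2 × 2 × 2 × 2 × 2 = 32.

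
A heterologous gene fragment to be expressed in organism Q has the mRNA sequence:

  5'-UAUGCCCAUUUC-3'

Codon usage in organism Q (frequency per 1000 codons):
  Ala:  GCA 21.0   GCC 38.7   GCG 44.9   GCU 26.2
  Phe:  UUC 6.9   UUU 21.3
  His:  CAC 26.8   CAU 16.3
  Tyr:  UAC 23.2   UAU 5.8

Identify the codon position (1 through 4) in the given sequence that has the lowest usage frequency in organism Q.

Codon 1 UAU (Tyr): 5.8 per 1000.
Codon 2 GCC (Ala): 38.7 per 1000.
Codon 3 CAU (His): 16.3 per 1000.
Codon 4 UUC (Phe): 6.9 per 1000.
Lowest frequency is 5.8 at codon 1.

1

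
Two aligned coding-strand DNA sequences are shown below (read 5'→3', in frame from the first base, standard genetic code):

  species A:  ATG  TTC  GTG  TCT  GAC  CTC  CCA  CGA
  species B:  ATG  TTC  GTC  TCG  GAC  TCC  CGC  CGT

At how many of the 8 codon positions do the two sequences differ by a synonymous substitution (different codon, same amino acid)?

3

Codon 1: ATG Met / ATG Met — identical.
Codon 2: TTC Phe / TTC Phe — identical.
Codon 3: GTG Val / GTC Val — synonymous.
Codon 4: TCT Ser / TCG Ser — synonymous.
Codon 5: GAC Asp / GAC Asp — identical.
Codon 6: CTC Leu / TCC Ser — nonsynonymous.
Codon 7: CCA Pro / CGC Arg — nonsynonymous.
Codon 8: CGA Arg / CGT Arg — synonymous.
Synonymous differences: 3.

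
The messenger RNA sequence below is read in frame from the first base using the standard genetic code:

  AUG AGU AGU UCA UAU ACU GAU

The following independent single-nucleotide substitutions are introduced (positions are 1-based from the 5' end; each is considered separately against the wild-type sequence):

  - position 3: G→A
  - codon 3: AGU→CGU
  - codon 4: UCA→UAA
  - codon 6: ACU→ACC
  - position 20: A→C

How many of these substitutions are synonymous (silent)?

1

Codon 1: AUG (Met) → AUA (Ile) — missense.
Codon 3: AGU (Ser) → CGU (Arg) — missense.
Codon 4: UCA (Ser) → UAA (Stop) — nonsense.
Codon 6: ACU (Thr) → ACC (Thr) — synonymous.
Codon 7: GAU (Asp) → GCU (Ala) — missense.
Synonymous: 1 of 5.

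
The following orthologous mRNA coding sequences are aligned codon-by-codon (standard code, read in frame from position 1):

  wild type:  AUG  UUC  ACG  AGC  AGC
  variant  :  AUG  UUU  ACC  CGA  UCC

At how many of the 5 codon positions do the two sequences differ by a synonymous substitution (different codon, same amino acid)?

Codon 1: AUG Met / AUG Met — identical.
Codon 2: UUC Phe / UUU Phe — synonymous.
Codon 3: ACG Thr / ACC Thr — synonymous.
Codon 4: AGC Ser / CGA Arg — nonsynonymous.
Codon 5: AGC Ser / UCC Ser — synonymous.
Synonymous differences: 3.

3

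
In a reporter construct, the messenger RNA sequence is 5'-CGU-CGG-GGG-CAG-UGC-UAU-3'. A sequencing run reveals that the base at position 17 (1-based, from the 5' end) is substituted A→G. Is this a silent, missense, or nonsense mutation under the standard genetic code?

Position 17 falls in codon 6: UAU → Tyr.
After the substitution the codon is UGU → Cys.
Tyr ≠ Cys, so this is a missense mutation.

missense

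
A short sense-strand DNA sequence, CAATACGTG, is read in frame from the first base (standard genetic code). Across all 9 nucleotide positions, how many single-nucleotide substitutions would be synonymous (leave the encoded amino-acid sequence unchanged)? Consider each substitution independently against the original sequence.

Codon 1 (CAA, Gln): 1 synonymous substitution.
Codon 2 (TAC, Tyr): 1 synonymous substitution.
Codon 3 (GTG, Val): 3 synonymous substitutions.
Total: 1 + 1 + 3 = 5.

5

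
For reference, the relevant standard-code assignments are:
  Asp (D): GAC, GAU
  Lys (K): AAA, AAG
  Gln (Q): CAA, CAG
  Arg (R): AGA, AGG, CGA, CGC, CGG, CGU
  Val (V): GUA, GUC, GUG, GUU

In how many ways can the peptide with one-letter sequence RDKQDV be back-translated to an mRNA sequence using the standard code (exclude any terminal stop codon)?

384

Arg: 6 codons.
Asp: 2 codons.
Lys: 2 codons.
Gln: 2 codons.
Asp: 2 codons.
Val: 4 codons.
6 × 2 × 2 × 2 × 2 × 4 = 384.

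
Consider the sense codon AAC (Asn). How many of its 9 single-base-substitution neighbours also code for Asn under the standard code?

Position 1: none → 0 synonymous.
Position 2: none → 0 synonymous.
Position 3: AAT → 1 synonymous.
Total: 0 + 0 + 1 = 1.

1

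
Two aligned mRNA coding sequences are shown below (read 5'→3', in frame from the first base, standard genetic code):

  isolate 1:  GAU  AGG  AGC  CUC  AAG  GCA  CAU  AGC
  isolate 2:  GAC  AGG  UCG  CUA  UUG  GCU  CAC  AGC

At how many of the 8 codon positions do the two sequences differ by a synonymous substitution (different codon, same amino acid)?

5

Codon 1: GAU Asp / GAC Asp — synonymous.
Codon 2: AGG Arg / AGG Arg — identical.
Codon 3: AGC Ser / UCG Ser — synonymous.
Codon 4: CUC Leu / CUA Leu — synonymous.
Codon 5: AAG Lys / UUG Leu — nonsynonymous.
Codon 6: GCA Ala / GCU Ala — synonymous.
Codon 7: CAU His / CAC His — synonymous.
Codon 8: AGC Ser / AGC Ser — identical.
Synonymous differences: 5.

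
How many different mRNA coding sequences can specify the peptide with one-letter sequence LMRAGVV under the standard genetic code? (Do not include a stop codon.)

9216

Leu: 6 codons.
Met: 1 codon.
Arg: 6 codons.
Ala: 4 codons.
Gly: 4 codons.
Val: 4 codons.
Val: 4 codons.
6 × 1 × 6 × 4 × 4 × 4 × 4 = 9216.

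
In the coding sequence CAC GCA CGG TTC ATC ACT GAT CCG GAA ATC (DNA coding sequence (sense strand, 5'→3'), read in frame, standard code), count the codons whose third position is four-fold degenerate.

4

Codon 1 CAC (His): third position 2-fold.
Codon 2 GCA (Ala): third position 4-fold.
Codon 3 CGG (Arg): third position 4-fold.
Codon 4 TTC (Phe): third position 2-fold.
Codon 5 ATC (Ile): third position 3-fold.
Codon 6 ACT (Thr): third position 4-fold.
Codon 7 GAT (Asp): third position 2-fold.
Codon 8 CCG (Pro): third position 4-fold.
Codon 9 GAA (Glu): third position 2-fold.
Codon 10 ATC (Ile): third position 3-fold.
Four-fold degenerate third positions: 4.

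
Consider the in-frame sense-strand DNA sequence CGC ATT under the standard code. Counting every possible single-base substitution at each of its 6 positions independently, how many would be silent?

5

Codon 1 (CGC, Arg): 3 synonymous substitutions.
Codon 2 (ATT, Ile): 2 synonymous substitutions.
Total: 3 + 2 = 5.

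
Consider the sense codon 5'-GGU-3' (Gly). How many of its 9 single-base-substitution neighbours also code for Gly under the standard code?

Position 1: none → 0 synonymous.
Position 2: none → 0 synonymous.
Position 3: GGC, GGA, GGG → 3 synonymous.
Total: 0 + 0 + 3 = 3.

3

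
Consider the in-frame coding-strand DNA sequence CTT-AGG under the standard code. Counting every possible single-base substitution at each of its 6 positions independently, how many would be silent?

Codon 1 (CTT, Leu): 3 synonymous substitutions.
Codon 2 (AGG, Arg): 2 synonymous substitutions.
Total: 3 + 2 = 5.

5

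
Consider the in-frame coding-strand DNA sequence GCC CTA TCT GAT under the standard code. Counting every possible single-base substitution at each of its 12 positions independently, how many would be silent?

Codon 1 (GCC, Ala): 3 synonymous substitutions.
Codon 2 (CTA, Leu): 4 synonymous substitutions.
Codon 3 (TCT, Ser): 3 synonymous substitutions.
Codon 4 (GAT, Asp): 1 synonymous substitution.
Total: 3 + 4 + 3 + 1 = 11.

11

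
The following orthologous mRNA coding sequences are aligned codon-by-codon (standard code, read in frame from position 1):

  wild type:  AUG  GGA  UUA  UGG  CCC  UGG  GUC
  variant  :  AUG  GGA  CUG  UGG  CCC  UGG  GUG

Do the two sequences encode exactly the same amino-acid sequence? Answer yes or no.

Codon 1: AUG Met / AUG Met — identical.
Codon 2: GGA Gly / GGA Gly — identical.
Codon 3: UUA Leu / CUG Leu — synonymous.
Codon 4: UGG Trp / UGG Trp — identical.
Codon 5: CCC Pro / CCC Pro — identical.
Codon 6: UGG Trp / UGG Trp — identical.
Codon 7: GUC Val / GUG Val — synonymous.
Nonsynonymous differences: 0 → same protein.

yes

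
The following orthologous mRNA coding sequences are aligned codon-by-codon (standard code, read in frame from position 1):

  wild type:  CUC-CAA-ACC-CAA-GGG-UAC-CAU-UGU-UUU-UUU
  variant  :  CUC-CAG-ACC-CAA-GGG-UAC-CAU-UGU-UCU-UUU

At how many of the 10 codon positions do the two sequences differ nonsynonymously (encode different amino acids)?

Codon 1: CUC Leu / CUC Leu — identical.
Codon 2: CAA Gln / CAG Gln — synonymous.
Codon 3: ACC Thr / ACC Thr — identical.
Codon 4: CAA Gln / CAA Gln — identical.
Codon 5: GGG Gly / GGG Gly — identical.
Codon 6: UAC Tyr / UAC Tyr — identical.
Codon 7: CAU His / CAU His — identical.
Codon 8: UGU Cys / UGU Cys — identical.
Codon 9: UUU Phe / UCU Ser — nonsynonymous.
Codon 10: UUU Phe / UUU Phe — identical.
Nonsynonymous differences: 1.

1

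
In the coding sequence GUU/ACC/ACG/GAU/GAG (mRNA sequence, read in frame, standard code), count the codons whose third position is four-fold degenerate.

3

Codon 1 GUU (Val): third position 4-fold.
Codon 2 ACC (Thr): third position 4-fold.
Codon 3 ACG (Thr): third position 4-fold.
Codon 4 GAU (Asp): third position 2-fold.
Codon 5 GAG (Glu): third position 2-fold.
Four-fold degenerate third positions: 3.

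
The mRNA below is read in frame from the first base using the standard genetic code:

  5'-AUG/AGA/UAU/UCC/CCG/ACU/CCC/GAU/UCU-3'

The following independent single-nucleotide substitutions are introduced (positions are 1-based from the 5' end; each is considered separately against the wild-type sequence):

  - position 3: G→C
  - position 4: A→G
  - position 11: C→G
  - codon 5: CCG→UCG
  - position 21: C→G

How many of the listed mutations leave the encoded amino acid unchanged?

1

Codon 1: AUG (Met) → AUC (Ile) — missense.
Codon 2: AGA (Arg) → GGA (Gly) — missense.
Codon 4: UCC (Ser) → UGC (Cys) — missense.
Codon 5: CCG (Pro) → UCG (Ser) — missense.
Codon 7: CCC (Pro) → CCG (Pro) — synonymous.
Synonymous: 1 of 5.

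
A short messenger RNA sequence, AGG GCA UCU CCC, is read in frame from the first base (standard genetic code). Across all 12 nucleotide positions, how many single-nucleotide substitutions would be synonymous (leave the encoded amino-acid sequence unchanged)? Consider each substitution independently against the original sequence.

11

Codon 1 (AGG, Arg): 2 synonymous substitutions.
Codon 2 (GCA, Ala): 3 synonymous substitutions.
Codon 3 (UCU, Ser): 3 synonymous substitutions.
Codon 4 (CCC, Pro): 3 synonymous substitutions.
Total: 2 + 3 + 3 + 3 = 11.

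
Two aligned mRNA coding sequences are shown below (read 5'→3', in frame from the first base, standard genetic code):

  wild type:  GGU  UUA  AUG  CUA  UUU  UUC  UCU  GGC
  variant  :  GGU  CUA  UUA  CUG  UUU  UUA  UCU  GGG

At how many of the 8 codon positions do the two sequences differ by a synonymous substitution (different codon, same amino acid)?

Codon 1: GGU Gly / GGU Gly — identical.
Codon 2: UUA Leu / CUA Leu — synonymous.
Codon 3: AUG Met / UUA Leu — nonsynonymous.
Codon 4: CUA Leu / CUG Leu — synonymous.
Codon 5: UUU Phe / UUU Phe — identical.
Codon 6: UUC Phe / UUA Leu — nonsynonymous.
Codon 7: UCU Ser / UCU Ser — identical.
Codon 8: GGC Gly / GGG Gly — synonymous.
Synonymous differences: 3.

3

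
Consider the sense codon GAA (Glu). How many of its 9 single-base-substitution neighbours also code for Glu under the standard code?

Position 1: none → 0 synonymous.
Position 2: none → 0 synonymous.
Position 3: GAG → 1 synonymous.
Total: 0 + 0 + 1 = 1.

1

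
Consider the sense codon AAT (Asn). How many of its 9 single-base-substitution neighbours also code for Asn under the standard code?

Position 1: none → 0 synonymous.
Position 2: none → 0 synonymous.
Position 3: AAC → 1 synonymous.
Total: 0 + 0 + 1 = 1.

1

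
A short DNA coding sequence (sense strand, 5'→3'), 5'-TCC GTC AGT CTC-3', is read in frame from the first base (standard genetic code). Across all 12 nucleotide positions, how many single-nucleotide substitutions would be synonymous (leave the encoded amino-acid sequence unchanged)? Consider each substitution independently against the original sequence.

Codon 1 (TCC, Ser): 3 synonymous substitutions.
Codon 2 (GTC, Val): 3 synonymous substitutions.
Codon 3 (AGT, Ser): 1 synonymous substitution.
Codon 4 (CTC, Leu): 3 synonymous substitutions.
Total: 3 + 3 + 1 + 3 = 10.

10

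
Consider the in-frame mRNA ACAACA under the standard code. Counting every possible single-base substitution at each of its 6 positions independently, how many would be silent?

6

Codon 1 (ACA, Thr): 3 synonymous substitutions.
Codon 2 (ACA, Thr): 3 synonymous substitutions.
Total: 3 + 3 = 6.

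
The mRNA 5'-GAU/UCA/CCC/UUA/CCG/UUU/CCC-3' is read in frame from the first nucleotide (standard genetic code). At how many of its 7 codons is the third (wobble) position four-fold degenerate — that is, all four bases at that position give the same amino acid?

4

Codon 1 GAU (Asp): third position 2-fold.
Codon 2 UCA (Ser): third position 4-fold.
Codon 3 CCC (Pro): third position 4-fold.
Codon 4 UUA (Leu): third position 2-fold.
Codon 5 CCG (Pro): third position 4-fold.
Codon 6 UUU (Phe): third position 2-fold.
Codon 7 CCC (Pro): third position 4-fold.
Four-fold degenerate third positions: 4.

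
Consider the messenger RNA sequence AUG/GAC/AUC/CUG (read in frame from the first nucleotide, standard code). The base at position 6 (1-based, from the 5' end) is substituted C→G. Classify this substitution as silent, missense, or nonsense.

missense

Position 6 falls in codon 2: GAC → Asp.
After the substitution the codon is GAG → Glu.
Asp ≠ Glu, so this is a missense mutation.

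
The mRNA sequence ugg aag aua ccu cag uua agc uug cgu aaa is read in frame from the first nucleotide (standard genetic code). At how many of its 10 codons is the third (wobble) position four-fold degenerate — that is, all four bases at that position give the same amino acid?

2

Codon 1 UGG (Trp): third position 1-fold.
Codon 2 AAG (Lys): third position 2-fold.
Codon 3 AUA (Ile): third position 3-fold.
Codon 4 CCU (Pro): third position 4-fold.
Codon 5 CAG (Gln): third position 2-fold.
Codon 6 UUA (Leu): third position 2-fold.
Codon 7 AGC (Ser): third position 2-fold.
Codon 8 UUG (Leu): third position 2-fold.
Codon 9 CGU (Arg): third position 4-fold.
Codon 10 AAA (Lys): third position 2-fold.
Four-fold degenerate third positions: 2.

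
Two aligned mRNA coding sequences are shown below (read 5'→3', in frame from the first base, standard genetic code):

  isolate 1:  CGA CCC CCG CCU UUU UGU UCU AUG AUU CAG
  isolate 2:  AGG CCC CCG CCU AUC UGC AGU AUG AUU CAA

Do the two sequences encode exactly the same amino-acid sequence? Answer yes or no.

Codon 1: CGA Arg / AGG Arg — synonymous.
Codon 2: CCC Pro / CCC Pro — identical.
Codon 3: CCG Pro / CCG Pro — identical.
Codon 4: CCU Pro / CCU Pro — identical.
Codon 5: UUU Phe / AUC Ile — nonsynonymous.
Codon 6: UGU Cys / UGC Cys — synonymous.
Codon 7: UCU Ser / AGU Ser — synonymous.
Codon 8: AUG Met / AUG Met — identical.
Codon 9: AUU Ile / AUU Ile — identical.
Codon 10: CAG Gln / CAA Gln — synonymous.
Nonsynonymous differences: 1 → different protein.

no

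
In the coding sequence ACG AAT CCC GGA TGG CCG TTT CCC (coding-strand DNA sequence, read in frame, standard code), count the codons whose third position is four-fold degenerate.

Codon 1 ACG (Thr): third position 4-fold.
Codon 2 AAT (Asn): third position 2-fold.
Codon 3 CCC (Pro): third position 4-fold.
Codon 4 GGA (Gly): third position 4-fold.
Codon 5 TGG (Trp): third position 1-fold.
Codon 6 CCG (Pro): third position 4-fold.
Codon 7 TTT (Phe): third position 2-fold.
Codon 8 CCC (Pro): third position 4-fold.
Four-fold degenerate third positions: 5.

5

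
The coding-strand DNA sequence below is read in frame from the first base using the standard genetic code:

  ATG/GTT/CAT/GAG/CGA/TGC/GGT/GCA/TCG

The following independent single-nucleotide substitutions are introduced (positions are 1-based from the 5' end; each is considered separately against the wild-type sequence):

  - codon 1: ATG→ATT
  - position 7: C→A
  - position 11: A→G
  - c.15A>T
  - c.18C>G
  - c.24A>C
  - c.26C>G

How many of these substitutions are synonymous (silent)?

Codon 1: ATG (Met) → ATT (Ile) — missense.
Codon 3: CAT (His) → AAT (Asn) — missense.
Codon 4: GAG (Glu) → GGG (Gly) — missense.
Codon 5: CGA (Arg) → CGT (Arg) — synonymous.
Codon 6: TGC (Cys) → TGG (Trp) — missense.
Codon 8: GCA (Ala) → GCC (Ala) — synonymous.
Codon 9: TCG (Ser) → TGG (Trp) — missense.
Synonymous: 2 of 7.

2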